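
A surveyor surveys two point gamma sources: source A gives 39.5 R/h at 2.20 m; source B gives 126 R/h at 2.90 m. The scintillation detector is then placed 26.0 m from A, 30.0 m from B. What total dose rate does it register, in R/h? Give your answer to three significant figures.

Each source contributes Iᵢ·(dᵢ/rᵢ)²; contributions add.
A: 39.5 × (2.20/26.0)² = 0.2828 R/h
B: 126 × (2.90/30.0)² = 1.177 R/h
Total = 0.2828 + 1.177 = 1.460 R/h.

1.46 R/h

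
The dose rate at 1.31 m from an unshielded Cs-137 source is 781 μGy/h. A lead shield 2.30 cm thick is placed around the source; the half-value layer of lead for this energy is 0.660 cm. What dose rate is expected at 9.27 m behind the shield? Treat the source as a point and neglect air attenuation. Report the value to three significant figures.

Distance alone: 781 × (1.31/9.27)² = 781 × 0.01997 = 15.60 μGy/h.
Shield: 2.30/0.660 = 3.485 half-value layers → attenuation 2^(−3.485) = 0.08931.
Combined: 15.60 × 0.08931 = 1.393 μGy/h.

1.39 μGy/h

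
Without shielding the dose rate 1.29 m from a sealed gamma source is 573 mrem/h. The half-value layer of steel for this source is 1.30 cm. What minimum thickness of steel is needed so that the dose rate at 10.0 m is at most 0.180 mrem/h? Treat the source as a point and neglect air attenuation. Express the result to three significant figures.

At 10.0 m, distance alone gives 573 × (1.29/10.0)² = 573 × 0.01664 = 9.535 mrem/h.
Further attenuation needed: 9.535/0.180 = 52.97.
n = log₂(52.97) = 5.727 half-value layers.
Thickness = 5.727 × 1.30 cm = 7.445 cm.

7.45 cm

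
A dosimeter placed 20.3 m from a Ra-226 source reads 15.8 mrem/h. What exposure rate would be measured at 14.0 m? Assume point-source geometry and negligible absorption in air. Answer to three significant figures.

33.2 mrem/h

By the inverse-square law, scaling from 20.3 m to 14.0 m:
15.8 × (20.3/14.0)² = 15.8 × 2.103 = 33.23 mrem/h.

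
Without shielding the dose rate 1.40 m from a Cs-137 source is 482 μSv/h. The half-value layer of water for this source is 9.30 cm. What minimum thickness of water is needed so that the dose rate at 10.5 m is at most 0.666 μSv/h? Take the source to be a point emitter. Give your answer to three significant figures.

At 10.5 m, distance alone gives 482 × (1.40/10.5)² = 482 × 0.01778 = 8.570 μSv/h.
Further attenuation needed: 8.570/0.666 = 12.87.
n = log₂(12.87) = 3.686 half-value layers.
Thickness = 3.686 × 9.30 cm = 34.28 cm.

34.3 cm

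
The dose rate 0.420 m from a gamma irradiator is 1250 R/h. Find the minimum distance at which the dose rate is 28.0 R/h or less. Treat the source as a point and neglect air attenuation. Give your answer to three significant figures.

Since intensity falls as 1/r², d₂ = d₁·√(I₁/I₂).
I₁/I₂ = 1250/28.0 = 44.64, so d₂ = 0.420 × √44.64 = 2.806 m.

2.81 m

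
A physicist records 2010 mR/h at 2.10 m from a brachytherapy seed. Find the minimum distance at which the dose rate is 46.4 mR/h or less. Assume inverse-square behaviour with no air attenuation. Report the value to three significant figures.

13.8 m

Intensity scales as (d₁/d₂)², so d₂ = d₁·√(I₁/I₂).
I₁/I₂ = 2010/46.4 = 43.32, so d₂ = 2.10 × √43.32 = 13.82 m.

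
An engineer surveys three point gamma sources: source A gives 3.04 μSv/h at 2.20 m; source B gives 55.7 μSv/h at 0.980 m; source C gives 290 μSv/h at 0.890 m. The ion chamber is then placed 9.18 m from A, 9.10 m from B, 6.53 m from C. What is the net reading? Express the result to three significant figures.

Each source contributes Iᵢ·(dᵢ/rᵢ)²; contributions add.
A: 3.04 × (2.20/9.18)² = 0.1746 μSv/h
B: 55.7 × (0.980/9.10)² = 0.6460 μSv/h
C: 290 × (0.890/6.53)² = 5.387 μSv/h
Total = 0.1746 + 0.6460 + 5.387 = 6.208 μSv/h.

6.21 μSv/h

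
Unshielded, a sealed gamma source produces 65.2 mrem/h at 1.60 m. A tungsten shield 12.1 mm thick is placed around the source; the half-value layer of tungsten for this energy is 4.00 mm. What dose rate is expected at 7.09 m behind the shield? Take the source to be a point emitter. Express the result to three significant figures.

0.408 mrem/h

Distance alone: (1.60/7.09)² = 0.05093, so 65.2 × 0.05093 = 3.321 mrem/h.
Shield: 12.1/4.00 = 3.025 half-value layers → attenuation 2^(−3.025) = 0.1229.
Combined: 3.321 × 0.1229 = 0.4082 mrem/h.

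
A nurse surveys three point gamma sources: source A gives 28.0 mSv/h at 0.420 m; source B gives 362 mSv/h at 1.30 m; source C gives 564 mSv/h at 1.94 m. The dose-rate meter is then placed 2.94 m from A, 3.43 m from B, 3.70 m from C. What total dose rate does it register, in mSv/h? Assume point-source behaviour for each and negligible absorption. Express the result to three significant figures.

By superposition, sum each source's inverse-square contribution:
A: 28.0 × (0.420/2.94)² = 0.5714 mSv/h
B: 362 × (1.30/3.43)² = 52.00 mSv/h
C: 564 × (1.94/3.70)² = 155.1 mSv/h
Total = 0.5714 + 52.00 + 155.1 = 207.7 mSv/h.

208 mSv/h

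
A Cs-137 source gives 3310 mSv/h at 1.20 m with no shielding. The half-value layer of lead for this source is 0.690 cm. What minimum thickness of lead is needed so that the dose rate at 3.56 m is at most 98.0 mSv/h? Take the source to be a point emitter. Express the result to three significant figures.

At 3.56 m, distance alone gives (1.20/3.56)² = 0.1136, so 3310 × 0.1136 = 376.0 mSv/h.
Further attenuation needed: 376.0/98.0 = 3.837.
n = log₂(3.837) = 1.940 half-value layers.
Thickness = 1.940 × 0.690 cm = 1.339 cm.

1.34 cm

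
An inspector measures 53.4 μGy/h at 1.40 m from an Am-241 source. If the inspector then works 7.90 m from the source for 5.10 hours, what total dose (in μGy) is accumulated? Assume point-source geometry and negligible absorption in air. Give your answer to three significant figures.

Since intensity falls as 1/r², rate at 7.90 m:
(1.40/7.90)² = 0.03141, so 53.4 × 0.03141 = 1.677 μGy/h.
Dose = rate × time = 1.677 μGy/h × 5.100 h = 8.553 μGy.

8.55 μGy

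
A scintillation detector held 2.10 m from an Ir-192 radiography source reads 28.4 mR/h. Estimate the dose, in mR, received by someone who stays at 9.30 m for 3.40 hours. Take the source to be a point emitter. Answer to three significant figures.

4.92 mR

By the inverse-square law, rate at 9.30 m:
(2.10/9.30)² = 0.05099, so 28.4 × 0.05099 = 1.448 mR/h.
Dose = rate × time = 1.448 mR/h × 3.400 h = 4.923 mR.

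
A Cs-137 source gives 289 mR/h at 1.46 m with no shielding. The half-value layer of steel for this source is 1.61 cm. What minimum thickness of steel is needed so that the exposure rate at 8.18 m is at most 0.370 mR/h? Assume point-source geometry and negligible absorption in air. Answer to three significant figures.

7.47 cm

At 8.18 m, distance alone gives (1.46/8.18)² = 0.03186, so 289 × 0.03186 = 9.208 mR/h.
Further attenuation needed: 9.208/0.370 = 24.89.
n = log₂(24.89) = 4.637 half-value layers.
Thickness = 4.637 × 1.61 cm = 7.466 cm.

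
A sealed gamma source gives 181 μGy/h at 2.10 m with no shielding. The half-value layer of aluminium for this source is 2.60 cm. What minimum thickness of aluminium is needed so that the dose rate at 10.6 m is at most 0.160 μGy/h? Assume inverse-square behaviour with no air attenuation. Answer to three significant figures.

At 10.6 m, distance alone gives (2.10/10.6)² = 0.03925, so 181 × 0.03925 = 7.104 μGy/h.
Further attenuation needed: 7.104/0.160 = 44.40.
n = log₂(44.40) = 5.472 half-value layers.
Thickness = 5.472 × 2.60 cm = 14.23 cm.

14.2 cm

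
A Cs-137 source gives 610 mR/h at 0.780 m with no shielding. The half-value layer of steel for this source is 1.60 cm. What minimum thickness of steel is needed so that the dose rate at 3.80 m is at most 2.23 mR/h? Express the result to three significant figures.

5.64 cm

At 3.80 m, distance alone gives 610 × (0.780/3.80)² = 610 × 0.04213 = 25.70 mR/h.
Further attenuation needed: 25.70/2.23 = 11.52.
n = log₂(11.52) = 3.526 half-value layers.
Thickness = 3.526 × 1.60 cm = 5.642 cm.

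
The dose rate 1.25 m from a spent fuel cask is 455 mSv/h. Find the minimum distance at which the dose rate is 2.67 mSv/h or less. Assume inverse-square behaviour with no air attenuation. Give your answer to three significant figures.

Using I₁d₁² = I₂d₂², d₂ = d₁·√(I₁/I₂).
I₁/I₂ = 455/2.67 = 170.4, so d₂ = 1.25 × √170.4 = 16.32 m.

16.3 m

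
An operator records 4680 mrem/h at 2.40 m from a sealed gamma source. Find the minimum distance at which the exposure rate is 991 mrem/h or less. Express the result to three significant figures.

Applying the 1/r² law, d₂ = d₁·√(I₁/I₂).
I₁/I₂ = 4680/991 = 4.723, so d₂ = 2.40 × √4.723 = 5.216 m.

5.22 m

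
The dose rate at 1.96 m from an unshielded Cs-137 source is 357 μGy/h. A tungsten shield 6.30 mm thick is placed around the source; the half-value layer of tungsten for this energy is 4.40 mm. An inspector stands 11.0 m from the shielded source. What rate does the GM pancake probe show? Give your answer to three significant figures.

Distance alone: (1.96/11.0)² = 0.03175, so 357 × 0.03175 = 11.33 μGy/h.
Shield: 6.30/4.40 = 1.432 half-value layers → attenuation 2^(−1.432) = 0.3706.
Combined: 11.33 × 0.3706 = 4.199 μGy/h.

4.20 μGy/h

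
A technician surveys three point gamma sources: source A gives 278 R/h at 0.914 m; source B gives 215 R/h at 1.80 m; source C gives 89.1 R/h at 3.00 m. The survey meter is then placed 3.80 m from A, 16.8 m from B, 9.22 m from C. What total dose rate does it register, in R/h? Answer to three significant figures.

28.0 R/h

Each source contributes Iᵢ·(dᵢ/rᵢ)²; contributions add.
A: 278 × (0.914/3.80)² = 16.08 R/h
B: 215 × (1.80/16.8)² = 2.468 R/h
C: 89.1 × (3.00/9.22)² = 9.433 R/h
Total = 16.08 + 2.468 + 9.433 = 27.98 R/h.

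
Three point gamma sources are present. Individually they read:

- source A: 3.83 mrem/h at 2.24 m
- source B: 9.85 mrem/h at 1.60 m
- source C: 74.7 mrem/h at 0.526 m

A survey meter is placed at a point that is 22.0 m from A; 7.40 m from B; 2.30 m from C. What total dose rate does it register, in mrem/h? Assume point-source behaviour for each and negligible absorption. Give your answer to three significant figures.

By superposition, sum each source's inverse-square contribution:
A: 3.83 × (2.24/22.0)² = 0.03971 mrem/h
B: 9.85 × (1.60/7.40)² = 0.4605 mrem/h
C: 74.7 × (0.526/2.30)² = 3.907 mrem/h
Total = 0.03971 + 0.4605 + 3.907 = 4.407 mrem/h.

4.41 mrem/h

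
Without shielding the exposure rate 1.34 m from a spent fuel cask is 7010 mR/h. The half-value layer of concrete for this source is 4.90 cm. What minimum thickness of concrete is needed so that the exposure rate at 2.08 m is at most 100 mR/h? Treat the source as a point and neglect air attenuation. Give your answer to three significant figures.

23.8 cm

At 2.08 m, distance alone gives (1.34/2.08)² = 0.4150, so 7010 × 0.4150 = 2909 mR/h.
Further attenuation needed: 2909/100 = 29.09.
n = log₂(29.09) = 4.862 half-value layers.
Thickness = 4.862 × 4.90 cm = 23.82 cm.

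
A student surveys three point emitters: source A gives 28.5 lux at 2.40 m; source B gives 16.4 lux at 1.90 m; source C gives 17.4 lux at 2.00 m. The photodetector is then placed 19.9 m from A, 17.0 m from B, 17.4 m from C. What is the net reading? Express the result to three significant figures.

0.849 lux

By superposition, sum each source's inverse-square contribution:
A: 28.5 × (2.40/19.9)² = 0.4145 lux
B: 16.4 × (1.90/17.0)² = 0.2049 lux
C: 17.4 × (2.00/17.4)² = 0.2299 lux
Total = 0.4145 + 0.2049 + 0.2299 = 0.8493 lux.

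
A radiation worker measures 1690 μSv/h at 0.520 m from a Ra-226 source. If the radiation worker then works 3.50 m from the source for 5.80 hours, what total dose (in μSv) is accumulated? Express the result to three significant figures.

Using I₁d₁² = I₂d₂², rate at 3.50 m:
(0.520/3.50)² = 0.02207, so 1690 × 0.02207 = 37.30 μSv/h.
Dose = rate × time = 37.30 μSv/h × 5.800 h = 216.3 μSv.

216 μSv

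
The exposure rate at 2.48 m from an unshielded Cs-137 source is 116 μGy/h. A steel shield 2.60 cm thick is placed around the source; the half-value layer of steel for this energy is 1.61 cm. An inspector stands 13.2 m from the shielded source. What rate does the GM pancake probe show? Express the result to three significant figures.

1.34 μGy/h

Distance alone: 116 × (2.48/13.2)² = 116 × 0.03530 = 4.095 μGy/h.
Shield: 2.60/1.61 = 1.615 half-value layers → attenuation 2^(−1.615) = 0.3265.
Combined: 4.095 × 0.3265 = 1.337 μGy/h.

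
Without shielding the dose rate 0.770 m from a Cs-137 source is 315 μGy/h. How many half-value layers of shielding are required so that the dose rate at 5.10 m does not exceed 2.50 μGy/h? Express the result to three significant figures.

1.52 half-value layers

At 5.10 m, distance alone gives (0.770/5.10)² = 0.02280, so 315 × 0.02280 = 7.182 μGy/h.
Further attenuation needed: 7.182/2.50 = 2.873.
n = log₂(2.873) = 1.523 half-value layers.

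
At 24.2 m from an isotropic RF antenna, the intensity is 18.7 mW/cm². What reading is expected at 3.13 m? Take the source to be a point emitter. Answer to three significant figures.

Applying the 1/r² law, the rate at 3.13 m is
18.7 × (24.2/3.13)² = 18.7 × 59.78 = 1118 mW/cm².

1120 mW/cm²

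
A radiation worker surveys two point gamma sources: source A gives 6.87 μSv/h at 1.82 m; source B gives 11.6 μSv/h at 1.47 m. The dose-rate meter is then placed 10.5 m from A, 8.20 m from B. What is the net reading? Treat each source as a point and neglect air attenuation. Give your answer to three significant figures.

0.579 μSv/h

By superposition, sum each source's inverse-square contribution:
A: 6.87 × (1.82/10.5)² = 0.2064 μSv/h
B: 11.6 × (1.47/8.20)² = 0.3728 μSv/h
Total = 0.2064 + 0.3728 = 0.5792 μSv/h.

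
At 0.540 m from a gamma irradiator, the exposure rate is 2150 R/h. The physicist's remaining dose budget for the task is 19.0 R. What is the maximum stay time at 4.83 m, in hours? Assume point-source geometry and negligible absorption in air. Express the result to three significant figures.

0.707 h

Since intensity falls as 1/r², rate at 4.83 m:
(0.540/4.83)² = 0.01250, so 2150 × 0.01250 = 26.88 R/h.
Stay time = 19.0 R ÷ 26.88 R/h = 0.7068 h.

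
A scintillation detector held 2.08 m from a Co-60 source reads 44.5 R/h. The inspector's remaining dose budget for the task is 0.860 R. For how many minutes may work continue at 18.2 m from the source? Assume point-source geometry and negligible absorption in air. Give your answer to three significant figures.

By the inverse-square law, rate at 18.2 m:
44.5 × (2.08/18.2)² = 44.5 × 0.01306 = 0.5812 R/h.
Stay time = 0.860 R ÷ 0.5812 R/h = 1.480 h = 88.80 min.

88.8 min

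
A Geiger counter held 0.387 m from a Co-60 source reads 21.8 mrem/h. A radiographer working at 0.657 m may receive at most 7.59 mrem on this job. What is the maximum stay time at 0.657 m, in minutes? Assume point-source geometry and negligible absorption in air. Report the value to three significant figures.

By the inverse-square law, rate at 0.657 m:
(0.387/0.657)² = 0.3470, so 21.8 × 0.3470 = 7.565 mrem/h.
Stay time = 7.59 mrem ÷ 7.565 mrem/h = 1.003 h = 60.18 min.

60.2 min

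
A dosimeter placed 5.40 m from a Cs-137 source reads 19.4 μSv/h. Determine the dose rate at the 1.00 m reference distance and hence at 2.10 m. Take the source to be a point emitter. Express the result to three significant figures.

566 μSv/h; 128 μSv/h

Since intensity falls as 1/r²,
At 1.00 m: 19.4 × (5.40/1.00)² = 19.4 × 29.16 = 565.7 μSv/h
At 2.10 m: (1.00/2.10)² = 0.2268, so 565.7 × 0.2268 = 128.3 μSv/h.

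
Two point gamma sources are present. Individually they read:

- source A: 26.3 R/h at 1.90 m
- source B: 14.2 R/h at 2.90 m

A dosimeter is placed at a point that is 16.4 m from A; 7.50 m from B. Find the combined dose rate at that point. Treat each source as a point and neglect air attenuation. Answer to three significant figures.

2.48 R/h

Each source contributes Iᵢ·(dᵢ/rᵢ)²; contributions add.
A: 26.3 × (1.90/16.4)² = 0.3530 R/h
B: 14.2 × (2.90/7.50)² = 2.123 R/h
Total = 0.3530 + 2.123 = 2.476 R/h.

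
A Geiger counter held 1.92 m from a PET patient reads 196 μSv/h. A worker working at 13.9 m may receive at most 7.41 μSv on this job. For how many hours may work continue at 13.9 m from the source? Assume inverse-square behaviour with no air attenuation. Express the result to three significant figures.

Intensity scales as (d₁/d₂)², so rate at 13.9 m:
196 × (1.92/13.9)² = 196 × 0.01908 = 3.740 μSv/h.
Stay time = 7.41 μSv ÷ 3.740 μSv/h = 1.981 h.

1.98 h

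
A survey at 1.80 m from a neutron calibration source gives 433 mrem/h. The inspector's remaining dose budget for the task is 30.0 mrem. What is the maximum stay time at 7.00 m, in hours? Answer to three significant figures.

By the inverse-square law, rate at 7.00 m:
(1.80/7.00)² = 0.06612, so 433 × 0.06612 = 28.63 mrem/h.
Stay time = 30.0 mrem ÷ 28.63 mrem/h = 1.048 h.

1.05 h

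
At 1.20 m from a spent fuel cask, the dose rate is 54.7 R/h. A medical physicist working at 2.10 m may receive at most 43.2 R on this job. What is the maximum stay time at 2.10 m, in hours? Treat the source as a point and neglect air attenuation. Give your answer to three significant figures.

2.42 h

Using I₁d₁² = I₂d₂², rate at 2.10 m:
(1.20/2.10)² = 0.3265, so 54.7 × 0.3265 = 17.86 R/h.
Stay time = 43.2 R ÷ 17.86 R/h = 2.419 h.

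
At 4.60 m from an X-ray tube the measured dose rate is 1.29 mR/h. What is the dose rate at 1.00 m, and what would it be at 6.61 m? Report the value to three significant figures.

Applying the 1/r² law,
At 1.00 m: (4.60/1.00)² = 21.16, so 1.29 × 21.16 = 27.30 mR/h
At 6.61 m: (1.00/6.61)² = 0.02289, so 27.30 × 0.02289 = 0.6249 mR/h.

27.3 mR/h; 0.625 mR/h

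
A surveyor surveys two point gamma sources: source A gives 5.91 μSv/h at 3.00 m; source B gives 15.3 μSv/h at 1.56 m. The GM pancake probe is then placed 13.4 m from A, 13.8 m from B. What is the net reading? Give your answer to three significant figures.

By superposition, sum each source's inverse-square contribution:
A: 5.91 × (3.00/13.4)² = 0.2962 μSv/h
B: 15.3 × (1.56/13.8)² = 0.1955 μSv/h
Total = 0.2962 + 0.1955 = 0.4917 μSv/h.

0.492 μSv/h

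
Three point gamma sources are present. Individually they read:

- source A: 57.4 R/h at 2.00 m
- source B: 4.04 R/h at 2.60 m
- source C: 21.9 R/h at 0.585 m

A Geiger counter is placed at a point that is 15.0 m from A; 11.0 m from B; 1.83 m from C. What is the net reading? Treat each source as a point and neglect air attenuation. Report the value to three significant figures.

3.48 R/h

Each source contributes Iᵢ·(dᵢ/rᵢ)²; contributions add.
A: 57.4 × (2.00/15.0)² = 1.020 R/h
B: 4.04 × (2.60/11.0)² = 0.2257 R/h
C: 21.9 × (0.585/1.83)² = 2.238 R/h
Total = 1.020 + 0.2257 + 2.238 = 3.484 R/h.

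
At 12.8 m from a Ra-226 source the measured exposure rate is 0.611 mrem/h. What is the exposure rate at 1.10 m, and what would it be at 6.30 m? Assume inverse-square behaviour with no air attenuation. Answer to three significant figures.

82.7 mrem/h; 2.52 mrem/h

Using I₁d₁² = I₂d₂²,
At 1.10 m: (12.8/1.10)² = 135.4, so 0.611 × 135.4 = 82.73 mrem/h
At 6.30 m: 82.73 × (1.10/6.30)² = 82.73 × 0.03049 = 2.522 mrem/h.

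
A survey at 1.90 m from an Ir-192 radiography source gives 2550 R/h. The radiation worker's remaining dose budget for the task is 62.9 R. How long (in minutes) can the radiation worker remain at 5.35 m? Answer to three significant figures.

Intensity scales as (d₁/d₂)², so rate at 5.35 m:
(1.90/5.35)² = 0.1261, so 2550 × 0.1261 = 321.6 R/h.
Stay time = 62.9 R ÷ 321.6 R/h = 0.1956 h = 11.74 min.

11.7 min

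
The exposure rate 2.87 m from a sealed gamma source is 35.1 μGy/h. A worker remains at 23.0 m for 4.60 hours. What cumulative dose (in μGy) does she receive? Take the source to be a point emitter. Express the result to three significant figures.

2.51 μGy

Applying the 1/r² law, rate at 23.0 m:
(2.87/23.0)² = 0.01557, so 35.1 × 0.01557 = 0.5465 μGy/h.
Dose = rate × time = 0.5465 μGy/h × 4.600 h = 2.514 μGy.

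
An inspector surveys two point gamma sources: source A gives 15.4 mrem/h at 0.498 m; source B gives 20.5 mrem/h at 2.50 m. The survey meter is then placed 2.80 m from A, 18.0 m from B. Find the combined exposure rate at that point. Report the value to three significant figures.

Each source contributes Iᵢ·(dᵢ/rᵢ)²; contributions add.
A: 15.4 × (0.498/2.80)² = 0.4872 mrem/h
B: 20.5 × (2.50/18.0)² = 0.3954 mrem/h
Total = 0.4872 + 0.3954 = 0.8826 mrem/h.

0.883 mrem/h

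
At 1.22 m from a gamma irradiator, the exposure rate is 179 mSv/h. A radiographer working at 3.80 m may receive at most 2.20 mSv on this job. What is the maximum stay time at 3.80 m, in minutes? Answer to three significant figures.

Applying the 1/r² law, rate at 3.80 m:
(1.22/3.80)² = 0.1031, so 179 × 0.1031 = 18.45 mSv/h.
Stay time = 2.20 mSv ÷ 18.45 mSv/h = 0.1192 h = 7.152 min.

7.15 min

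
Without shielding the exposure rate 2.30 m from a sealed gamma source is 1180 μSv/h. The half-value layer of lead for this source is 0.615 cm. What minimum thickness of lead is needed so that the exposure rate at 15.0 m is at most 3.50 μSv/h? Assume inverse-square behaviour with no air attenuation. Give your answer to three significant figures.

At 15.0 m, distance alone gives (2.30/15.0)² = 0.02351, so 1180 × 0.02351 = 27.74 μSv/h.
Further attenuation needed: 27.74/3.50 = 7.926.
n = log₂(7.926) = 2.987 half-value layers.
Thickness = 2.987 × 0.615 cm = 1.837 cm.

1.84 cm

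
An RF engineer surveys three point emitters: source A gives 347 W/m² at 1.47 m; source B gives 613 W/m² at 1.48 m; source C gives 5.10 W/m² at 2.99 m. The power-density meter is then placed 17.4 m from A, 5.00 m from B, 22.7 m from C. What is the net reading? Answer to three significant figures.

56.3 W/m²

Each source contributes Iᵢ·(dᵢ/rᵢ)²; contributions add.
A: 347 × (1.47/17.4)² = 2.477 W/m²
B: 613 × (1.48/5.00)² = 53.71 W/m²
C: 5.10 × (2.99/22.7)² = 0.08848 W/m²
Total = 2.477 + 53.71 + 0.08848 = 56.28 W/m².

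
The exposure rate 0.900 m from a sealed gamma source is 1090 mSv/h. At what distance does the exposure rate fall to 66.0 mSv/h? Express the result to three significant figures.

3.66 m

Since intensity falls as 1/r², d₂ = d₁·√(I₁/I₂).
I₁/I₂ = 1090/66.0 = 16.52, so d₂ = 0.900 × √16.52 = 3.658 m.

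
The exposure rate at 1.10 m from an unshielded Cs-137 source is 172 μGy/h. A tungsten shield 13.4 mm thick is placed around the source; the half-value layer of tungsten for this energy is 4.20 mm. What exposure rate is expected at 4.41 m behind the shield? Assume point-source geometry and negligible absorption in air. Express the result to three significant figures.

Distance alone: (1.10/4.41)² = 0.06222, so 172 × 0.06222 = 10.70 μGy/h.
Shield: 13.4/4.20 = 3.190 half-value layers → attenuation 2^(−3.190) = 0.1096.
Combined: 10.70 × 0.1096 = 1.173 μGy/h.

1.17 μGy/h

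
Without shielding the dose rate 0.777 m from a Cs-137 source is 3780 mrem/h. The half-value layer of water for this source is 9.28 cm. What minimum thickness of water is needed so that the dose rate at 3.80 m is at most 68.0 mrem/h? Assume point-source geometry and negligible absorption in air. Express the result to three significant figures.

11.3 cm

At 3.80 m, distance alone gives (0.777/3.80)² = 0.04181, so 3780 × 0.04181 = 158.0 mrem/h.
Further attenuation needed: 158.0/68.0 = 2.324.
n = log₂(2.324) = 1.217 half-value layers.
Thickness = 1.217 × 9.28 cm = 11.29 cm.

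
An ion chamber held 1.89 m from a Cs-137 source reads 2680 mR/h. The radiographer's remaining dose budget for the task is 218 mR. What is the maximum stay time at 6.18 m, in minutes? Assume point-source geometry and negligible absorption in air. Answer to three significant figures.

Intensity scales as (d₁/d₂)², so rate at 6.18 m:
(1.89/6.18)² = 0.09353, so 2680 × 0.09353 = 250.7 mR/h.
Stay time = 218 mR ÷ 250.7 mR/h = 0.8696 h = 52.18 min.

52.2 min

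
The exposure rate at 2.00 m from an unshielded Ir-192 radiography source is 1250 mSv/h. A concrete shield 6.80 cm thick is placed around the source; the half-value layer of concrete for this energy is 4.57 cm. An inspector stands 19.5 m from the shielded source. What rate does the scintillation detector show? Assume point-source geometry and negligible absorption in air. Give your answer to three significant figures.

4.69 mSv/h

Distance alone: 1250 × (2.00/19.5)² = 1250 × 0.01052 = 13.15 mSv/h.
Shield: 6.80/4.57 = 1.488 half-value layers → attenuation 2^(−1.488) = 0.3565.
Combined: 13.15 × 0.3565 = 4.688 mSv/h.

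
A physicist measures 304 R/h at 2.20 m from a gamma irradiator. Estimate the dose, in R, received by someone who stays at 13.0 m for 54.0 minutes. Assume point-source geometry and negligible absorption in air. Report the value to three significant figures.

7.84 R

By the inverse-square law, rate at 13.0 m:
(2.20/13.0)² = 0.02864, so 304 × 0.02864 = 8.707 R/h.
Dose = rate × time = 8.707 R/h × 0.9000 h = 7.836 R.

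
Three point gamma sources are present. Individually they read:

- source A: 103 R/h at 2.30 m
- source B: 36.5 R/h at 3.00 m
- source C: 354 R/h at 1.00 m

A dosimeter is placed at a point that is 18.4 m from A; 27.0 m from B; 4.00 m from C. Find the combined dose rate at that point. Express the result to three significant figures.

Each source contributes Iᵢ·(dᵢ/rᵢ)²; contributions add.
A: 103 × (2.30/18.4)² = 1.609 R/h
B: 36.5 × (3.00/27.0)² = 0.4506 R/h
C: 354 × (1.00/4.00)² = 22.12 R/h
Total = 1.609 + 0.4506 + 22.12 = 24.18 R/h.

24.2 R/h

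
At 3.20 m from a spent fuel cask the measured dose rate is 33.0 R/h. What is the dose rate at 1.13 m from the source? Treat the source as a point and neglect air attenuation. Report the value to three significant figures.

265 R/h

Applying the 1/r² law, scaling from 3.20 m to 1.13 m:
33.0 × (3.20/1.13)² = 33.0 × 8.019 = 264.6 R/h.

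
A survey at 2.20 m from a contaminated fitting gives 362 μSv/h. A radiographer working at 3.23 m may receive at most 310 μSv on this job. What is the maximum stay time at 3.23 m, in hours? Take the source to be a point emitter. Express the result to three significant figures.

Intensity scales as (d₁/d₂)², so rate at 3.23 m:
(2.20/3.23)² = 0.4639, so 362 × 0.4639 = 167.9 μSv/h.
Stay time = 310 μSv ÷ 167.9 μSv/h = 1.846 h.

1.85 h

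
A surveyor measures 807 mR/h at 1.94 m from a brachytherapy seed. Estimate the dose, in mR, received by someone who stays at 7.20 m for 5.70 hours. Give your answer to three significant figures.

334 mR

Using I₁d₁² = I₂d₂², rate at 7.20 m:
807 × (1.94/7.20)² = 807 × 0.07260 = 58.59 mR/h.
Dose = rate × time = 58.59 mR/h × 5.700 h = 334.0 mR.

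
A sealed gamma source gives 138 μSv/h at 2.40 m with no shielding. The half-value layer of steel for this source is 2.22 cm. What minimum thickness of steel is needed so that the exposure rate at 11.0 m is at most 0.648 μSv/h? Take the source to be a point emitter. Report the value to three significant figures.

7.42 cm

At 11.0 m, distance alone gives 138 × (2.40/11.0)² = 138 × 0.04760 = 6.569 μSv/h.
Further attenuation needed: 6.569/0.648 = 10.14.
n = log₂(10.14) = 3.342 half-value layers.
Thickness = 3.342 × 2.22 cm = 7.419 cm.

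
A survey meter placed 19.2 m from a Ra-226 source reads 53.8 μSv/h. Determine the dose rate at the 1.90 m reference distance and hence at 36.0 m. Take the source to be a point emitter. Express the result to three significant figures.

Intensity scales as (d₁/d₂)², so
At 1.90 m: 53.8 × (19.2/1.90)² = 53.8 × 102.1 = 5493 μSv/h
At 36.0 m: (1.90/36.0)² = 0.002785, so 5493 × 0.002785 = 15.30 μSv/h.

5490 μSv/h; 15.3 μSv/h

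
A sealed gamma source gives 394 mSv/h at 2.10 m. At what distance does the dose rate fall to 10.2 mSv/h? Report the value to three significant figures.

Using I₁d₁² = I₂d₂², d₂ = d₁·√(I₁/I₂).
I₁/I₂ = 394/10.2 = 38.63, so d₂ = 2.10 × √38.63 = 13.05 m.

13.1 m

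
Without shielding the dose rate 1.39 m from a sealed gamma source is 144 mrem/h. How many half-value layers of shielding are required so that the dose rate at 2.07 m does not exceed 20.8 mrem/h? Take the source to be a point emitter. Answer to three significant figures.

1.64 half-value layers

At 2.07 m, distance alone gives (1.39/2.07)² = 0.4509, so 144 × 0.4509 = 64.93 mrem/h.
Further attenuation needed: 64.93/20.8 = 3.122.
n = log₂(3.122) = 1.642 half-value layers.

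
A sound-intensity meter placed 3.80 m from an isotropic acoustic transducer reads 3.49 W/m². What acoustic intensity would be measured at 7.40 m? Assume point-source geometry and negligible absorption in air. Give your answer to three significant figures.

0.920 W/m²

Since intensity falls as 1/r², scaling from 3.80 m to 7.40 m:
(3.80/7.40)² = 0.2637, so 3.49 × 0.2637 = 0.9203 W/m².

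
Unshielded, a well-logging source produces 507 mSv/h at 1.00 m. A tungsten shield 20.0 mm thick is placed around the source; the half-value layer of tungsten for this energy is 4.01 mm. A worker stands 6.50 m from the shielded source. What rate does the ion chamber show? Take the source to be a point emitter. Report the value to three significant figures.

0.378 mSv/h

Distance alone: (1.00/6.50)² = 0.02367, so 507 × 0.02367 = 12.00 mSv/h.
Shield: 20.0/4.01 = 4.988 half-value layers → attenuation 2^(−4.988) = 0.03151.
Combined: 12.00 × 0.03151 = 0.3781 mSv/h.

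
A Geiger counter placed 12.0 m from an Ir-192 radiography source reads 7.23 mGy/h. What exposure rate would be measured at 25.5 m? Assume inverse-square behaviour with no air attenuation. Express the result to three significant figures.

1.60 mGy/h

Using I₁d₁² = I₂d₂², scaling from 12.0 m to 25.5 m:
(12.0/25.5)² = 0.2215, so 7.23 × 0.2215 = 1.601 mGy/h.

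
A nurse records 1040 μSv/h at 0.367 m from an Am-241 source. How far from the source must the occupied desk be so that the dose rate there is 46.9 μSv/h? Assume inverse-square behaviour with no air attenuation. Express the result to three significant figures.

Since intensity falls as 1/r², d₂ = d₁·√(I₁/I₂).
I₁/I₂ = 1040/46.9 = 22.17, so d₂ = 0.367 × √22.17 = 1.728 m.

1.73 m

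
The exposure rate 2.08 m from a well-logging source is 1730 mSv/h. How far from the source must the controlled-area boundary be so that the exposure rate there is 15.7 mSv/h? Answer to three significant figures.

Since intensity falls as 1/r², d₂ = d₁·√(I₁/I₂).
I₁/I₂ = 1730/15.7 = 110.2, so d₂ = 2.08 × √110.2 = 21.84 m.

21.8 m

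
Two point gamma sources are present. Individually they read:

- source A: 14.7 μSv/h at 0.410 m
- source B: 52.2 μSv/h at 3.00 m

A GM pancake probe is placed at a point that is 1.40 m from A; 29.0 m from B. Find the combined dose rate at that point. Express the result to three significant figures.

By superposition, sum each source's inverse-square contribution:
A: 14.7 × (0.410/1.40)² = 1.261 μSv/h
B: 52.2 × (3.00/29.0)² = 0.5586 μSv/h
Total = 1.261 + 0.5586 = 1.820 μSv/h.

1.82 μSv/h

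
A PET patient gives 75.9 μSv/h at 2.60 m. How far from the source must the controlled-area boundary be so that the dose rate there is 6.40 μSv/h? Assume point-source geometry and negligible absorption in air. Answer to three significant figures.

Applying the 1/r² law, d₂ = d₁·√(I₁/I₂).
I₁/I₂ = 75.9/6.40 = 11.86, so d₂ = 2.60 × √11.86 = 8.954 m.

8.95 m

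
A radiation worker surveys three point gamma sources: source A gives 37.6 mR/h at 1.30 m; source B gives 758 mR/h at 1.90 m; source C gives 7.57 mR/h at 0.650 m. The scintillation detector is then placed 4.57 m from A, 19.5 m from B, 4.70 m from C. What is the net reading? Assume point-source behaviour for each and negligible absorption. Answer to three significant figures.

10.4 mR/h

Each source contributes Iᵢ·(dᵢ/rᵢ)²; contributions add.
A: 37.6 × (1.30/4.57)² = 3.043 mR/h
B: 758 × (1.90/19.5)² = 7.196 mR/h
C: 7.57 × (0.650/4.70)² = 0.1448 mR/h
Total = 3.043 + 7.196 + 0.1448 = 10.38 mR/h.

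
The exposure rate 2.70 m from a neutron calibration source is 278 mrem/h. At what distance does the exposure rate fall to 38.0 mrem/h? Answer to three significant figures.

7.30 m

Since intensity falls as 1/r², d₂ = d₁·√(I₁/I₂).
I₁/I₂ = 278/38.0 = 7.316, so d₂ = 2.70 × √7.316 = 7.303 m.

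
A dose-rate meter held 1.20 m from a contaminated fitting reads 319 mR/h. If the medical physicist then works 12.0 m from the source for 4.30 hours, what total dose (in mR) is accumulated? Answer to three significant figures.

By the inverse-square law, rate at 12.0 m:
(1.20/12.0)² = 0.01000, so 319 × 0.01000 = 3.190 mR/h.
Dose = rate × time = 3.190 mR/h × 4.300 h = 13.72 mR.

13.7 mR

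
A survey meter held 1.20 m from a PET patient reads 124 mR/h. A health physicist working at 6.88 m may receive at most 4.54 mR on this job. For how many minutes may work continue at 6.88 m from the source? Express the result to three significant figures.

Intensity scales as (d₁/d₂)², so rate at 6.88 m:
(1.20/6.88)² = 0.03042, so 124 × 0.03042 = 3.772 mR/h.
Stay time = 4.54 mR ÷ 3.772 mR/h = 1.204 h = 72.24 min.

72.2 min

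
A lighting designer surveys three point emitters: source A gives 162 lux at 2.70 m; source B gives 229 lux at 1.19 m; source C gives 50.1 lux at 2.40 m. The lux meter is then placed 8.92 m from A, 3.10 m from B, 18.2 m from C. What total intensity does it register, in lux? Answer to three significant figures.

By superposition, sum each source's inverse-square contribution:
A: 162 × (2.70/8.92)² = 14.84 lux
B: 229 × (1.19/3.10)² = 33.74 lux
C: 50.1 × (2.40/18.2)² = 0.8712 lux
Total = 14.84 + 33.74 + 0.8712 = 49.45 lux.

49.5 lux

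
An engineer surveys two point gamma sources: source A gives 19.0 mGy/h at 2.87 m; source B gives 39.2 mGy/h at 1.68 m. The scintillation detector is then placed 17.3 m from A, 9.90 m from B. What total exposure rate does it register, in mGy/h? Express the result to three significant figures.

1.65 mGy/h

Each source contributes Iᵢ·(dᵢ/rᵢ)²; contributions add.
A: 19.0 × (2.87/17.3)² = 0.5229 mGy/h
B: 39.2 × (1.68/9.90)² = 1.129 mGy/h
Total = 0.5229 + 1.129 = 1.652 mGy/h.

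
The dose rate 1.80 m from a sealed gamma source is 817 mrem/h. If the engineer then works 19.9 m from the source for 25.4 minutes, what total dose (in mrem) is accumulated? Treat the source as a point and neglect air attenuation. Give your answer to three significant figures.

2.83 mrem

Using I₁d₁² = I₂d₂², rate at 19.9 m:
(1.80/19.9)² = 0.008182, so 817 × 0.008182 = 6.685 mrem/h.
Dose = rate × time = 6.685 mrem/h × 0.4233 h = 2.830 mrem.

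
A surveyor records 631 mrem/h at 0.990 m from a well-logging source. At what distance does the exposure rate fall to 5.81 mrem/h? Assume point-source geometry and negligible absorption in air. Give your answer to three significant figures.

10.3 m

Applying the 1/r² law, d₂ = d₁·√(I₁/I₂).
I₁/I₂ = 631/5.81 = 108.6, so d₂ = 0.990 × √108.6 = 10.32 m.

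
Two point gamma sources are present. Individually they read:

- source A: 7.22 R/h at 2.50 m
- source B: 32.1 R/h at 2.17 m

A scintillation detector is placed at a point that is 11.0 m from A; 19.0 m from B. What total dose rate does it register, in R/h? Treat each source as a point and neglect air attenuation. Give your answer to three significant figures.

Each source contributes Iᵢ·(dᵢ/rᵢ)²; contributions add.
A: 7.22 × (2.50/11.0)² = 0.3729 R/h
B: 32.1 × (2.17/19.0)² = 0.4187 R/h
Total = 0.3729 + 0.4187 = 0.7916 R/h.

0.792 R/h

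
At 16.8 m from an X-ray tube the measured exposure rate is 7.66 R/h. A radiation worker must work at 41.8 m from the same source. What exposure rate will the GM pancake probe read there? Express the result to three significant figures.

Using I₁d₁² = I₂d₂², scaling from 16.8 m to 41.8 m:
(16.8/41.8)² = 0.1615, so 7.66 × 0.1615 = 1.237 R/h.

1.24 R/h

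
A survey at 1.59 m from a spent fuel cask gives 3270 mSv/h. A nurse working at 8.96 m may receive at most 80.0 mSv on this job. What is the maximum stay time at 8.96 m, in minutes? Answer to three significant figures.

46.6 min

By the inverse-square law, rate at 8.96 m:
3270 × (1.59/8.96)² = 3270 × 0.03149 = 103.0 mSv/h.
Stay time = 80.0 mSv ÷ 103.0 mSv/h = 0.7767 h = 46.60 min.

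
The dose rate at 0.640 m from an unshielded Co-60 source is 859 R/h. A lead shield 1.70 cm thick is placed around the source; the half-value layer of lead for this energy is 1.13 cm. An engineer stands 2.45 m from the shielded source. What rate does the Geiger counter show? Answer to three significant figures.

20.7 R/h

Distance alone: 859 × (0.640/2.45)² = 859 × 0.06824 = 58.62 R/h.
Shield: 1.70/1.13 = 1.504 half-value layers → attenuation 2^(−1.504) = 0.3526.
Combined: 58.62 × 0.3526 = 20.67 R/h.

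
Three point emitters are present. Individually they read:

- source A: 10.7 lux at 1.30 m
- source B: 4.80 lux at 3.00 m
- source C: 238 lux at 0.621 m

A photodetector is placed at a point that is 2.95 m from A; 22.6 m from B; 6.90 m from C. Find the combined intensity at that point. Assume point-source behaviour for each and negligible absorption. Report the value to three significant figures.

4.09 lux

By superposition, sum each source's inverse-square contribution:
A: 10.7 × (1.30/2.95)² = 2.078 lux
B: 4.80 × (3.00/22.6)² = 0.08458 lux
C: 238 × (0.621/6.90)² = 1.928 lux
Total = 2.078 + 0.08458 + 1.928 = 4.091 lux.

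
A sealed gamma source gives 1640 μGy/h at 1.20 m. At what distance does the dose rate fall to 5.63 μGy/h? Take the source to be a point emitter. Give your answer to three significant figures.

Since intensity falls as 1/r², d₂ = d₁·√(I₁/I₂).
I₁/I₂ = 1640/5.63 = 291.3, so d₂ = 1.20 × √291.3 = 20.48 m.

20.5 m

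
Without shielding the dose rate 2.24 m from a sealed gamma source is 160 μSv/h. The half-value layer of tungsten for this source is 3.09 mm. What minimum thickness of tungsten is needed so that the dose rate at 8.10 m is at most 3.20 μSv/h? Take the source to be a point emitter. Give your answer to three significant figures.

At 8.10 m, distance alone gives (2.24/8.10)² = 0.07648, so 160 × 0.07648 = 12.24 μSv/h.
Further attenuation needed: 12.24/3.20 = 3.825.
n = log₂(3.825) = 1.935 half-value layers.
Thickness = 1.935 × 3.09 mm = 5.979 mm.

5.98 mm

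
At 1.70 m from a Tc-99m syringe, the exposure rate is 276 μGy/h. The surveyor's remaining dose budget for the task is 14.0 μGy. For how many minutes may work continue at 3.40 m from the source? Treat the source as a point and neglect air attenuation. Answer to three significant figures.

Applying the 1/r² law, rate at 3.40 m:
276 × (1.70/3.40)² = 276 × 0.2500 = 69.00 μGy/h.
Stay time = 14.0 μGy ÷ 69.00 μGy/h = 0.2029 h = 12.17 min.

12.2 min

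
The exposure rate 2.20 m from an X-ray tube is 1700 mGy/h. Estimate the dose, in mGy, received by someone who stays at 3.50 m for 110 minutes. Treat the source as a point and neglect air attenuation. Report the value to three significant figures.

By the inverse-square law, rate at 3.50 m:
1700 × (2.20/3.50)² = 1700 × 0.3951 = 671.7 mGy/h.
Dose = rate × time = 671.7 mGy/h × 1.833 h = 1231 mGy.

1230 mGy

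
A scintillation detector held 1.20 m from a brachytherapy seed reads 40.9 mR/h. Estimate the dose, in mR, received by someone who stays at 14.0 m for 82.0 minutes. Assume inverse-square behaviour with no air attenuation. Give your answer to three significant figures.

Since intensity falls as 1/r², rate at 14.0 m:
40.9 × (1.20/14.0)² = 40.9 × 0.007347 = 0.3005 mR/h.
Dose = rate × time = 0.3005 mR/h × 1.367 h = 0.4108 mR.

0.411 mR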